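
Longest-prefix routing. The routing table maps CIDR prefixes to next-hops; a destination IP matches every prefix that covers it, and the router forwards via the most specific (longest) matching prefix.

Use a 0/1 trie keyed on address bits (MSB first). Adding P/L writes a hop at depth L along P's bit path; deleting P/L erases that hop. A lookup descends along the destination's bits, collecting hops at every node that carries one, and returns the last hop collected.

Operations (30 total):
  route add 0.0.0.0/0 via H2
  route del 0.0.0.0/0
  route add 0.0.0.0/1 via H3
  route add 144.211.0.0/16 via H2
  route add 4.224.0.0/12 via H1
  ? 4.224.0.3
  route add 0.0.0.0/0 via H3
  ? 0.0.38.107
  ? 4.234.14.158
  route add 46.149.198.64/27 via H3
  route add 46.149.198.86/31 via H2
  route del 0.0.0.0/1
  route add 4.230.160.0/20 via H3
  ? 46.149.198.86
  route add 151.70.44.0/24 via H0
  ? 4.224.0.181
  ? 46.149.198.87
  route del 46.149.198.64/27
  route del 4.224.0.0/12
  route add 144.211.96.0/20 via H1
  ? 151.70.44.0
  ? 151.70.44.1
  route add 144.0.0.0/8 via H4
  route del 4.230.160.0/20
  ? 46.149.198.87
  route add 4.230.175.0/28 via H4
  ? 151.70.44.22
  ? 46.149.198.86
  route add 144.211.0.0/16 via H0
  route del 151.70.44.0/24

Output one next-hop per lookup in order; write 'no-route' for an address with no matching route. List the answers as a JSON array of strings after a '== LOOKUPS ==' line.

Trace:
  add 0.0.0.0/0 -> H2 at depth 0
  del 0.0.0.0/0 (clear depth 0)
  add 0.0.0.0/1 -> H3 at depth 1
  add 144.211.0.0/16 -> H2 at depth 16
  add 4.224.0.0/12 -> H1 at depth 12
  ? 4.224.0.3  path d0:-→d1:H3→d2:-→d3:-→d4:-→d5:-→d6:-→d7:-→d8:-→d9:-→d10:-→d11:-→d12:H1  best=H1
  add 0.0.0.0/0 -> H3 at depth 0
  ? 0.0.38.107  path d0:H3→d1:H3→d2:-→d3:-→d4:-→d5:-  best=H3
  ? 4.234.14.158  path d0:H3→d1:H3→d2:-→d3:-→d4:-→d5:-→d6:-→d7:-→d8:-→d9:-→d10:-→d11:-→d12:H1  best=H1
  add 46.149.198.64/27 -> H3 at depth 27
  add 46.149.198.86/31 -> H2 at depth 31
  del 0.0.0.0/1 (clear depth 1)
  add 4.230.160.0/20 -> H3 at depth 20
  ? 46.149.198.86  path d0:H3→d1:-→d2:-→d3:-→d4:-→d5:-→d6:-→d7:-→d8:-→d9:-→d10:-→d11:-→d12:-→d13:-→d14:-→d15:-→d16:-→d17:-→d18:-→d19:-→d20:-→d21:-→d22:-→d23:-→d24:-→d25:-→d26:-→d27:H3→d28:-→d29:-→d30:-→d31:H2  best=H2
  add 151.70.44.0/24 -> H0 at depth 24
  ? 4.224.0.181  path d0:H3→d1:-→d2:-→d3:-→d4:-→d5:-→d6:-→d7:-→d8:-→d9:-→d10:-→d11:-→d12:H1→d13:-  best=H1
  ? 46.149.198.87  path d0:H3→d1:-→d2:-→d3:-→d4:-→d5:-→d6:-→d7:-→d8:-→d9:-→d10:-→d11:-→d12:-→d13:-→d14:-→d15:-→d16:-→d17:-→d18:-→d19:-→d20:-→d21:-→d22:-→d23:-→d24:-→d25:-→d26:-→d27:H3→d28:-→d29:-→d30:-→d31:H2  best=H2
  del 46.149.198.64/27 (clear depth 27)
  del 4.224.0.0/12 (clear depth 12)
  add 144.211.96.0/20 -> H1 at depth 20
  ? 151.70.44.0  path d0:H3→d1:-→d2:-→d3:-→d4:-→d5:-→d6:-→d7:-→d8:-→d9:-→d10:-→d11:-→d12:-→d13:-→d14:-→d15:-→d16:-→d17:-→d18:-→d19:-→d20:-→d21:-→d22:-→d23:-→d24:H0  best=H0
  ? 151.70.44.1  path d0:H3→d1:-→d2:-→d3:-→d4:-→d5:-→d6:-→d7:-→d8:-→d9:-→d10:-→d11:-→d12:-→d13:-→d14:-→d15:-→d16:-→d17:-→d18:-→d19:-→d20:-→d21:-→d22:-→d23:-→d24:H0  best=H0
  add 144.0.0.0/8 -> H4 at depth 8
  del 4.230.160.0/20 (clear depth 20)
  ? 46.149.198.87  path d0:H3→d1:-→d2:-→d3:-→d4:-→d5:-→d6:-→d7:-→d8:-→d9:-→d10:-→d11:-→d12:-→d13:-→d14:-→d15:-→d16:-→d17:-→d18:-→d19:-→d20:-→d21:-→d22:-→d23:-→d24:-→d25:-→d26:-→d27:-→d28:-→d29:-→d30:-→d31:H2  best=H2
  add 4.230.175.0/28 -> H4 at depth 28
  ? 151.70.44.22  path d0:H3→d1:-→d2:-→d3:-→d4:-→d5:-→d6:-→d7:-→d8:-→d9:-→d10:-→d11:-→d12:-→d13:-→d14:-→d15:-→d16:-→d17:-→d18:-→d19:-→d20:-→d21:-→d22:-→d23:-→d24:H0  best=H0
  ? 46.149.198.86  path d0:H3→d1:-→d2:-→d3:-→d4:-→d5:-→d6:-→d7:-→d8:-→d9:-→d10:-→d11:-→d12:-→d13:-→d14:-→d15:-→d16:-→d17:-→d18:-→d19:-→d20:-→d21:-→d22:-→d23:-→d24:-→d25:-→d26:-→d27:-→d28:-→d29:-→d30:-→d31:H2  best=H2
  add 144.211.0.0/16 -> H0 at depth 16
  del 151.70.44.0/24 (clear depth 24)

== LOOKUPS ==
["H1","H3","H1","H2","H1","H2","H0","H0","H2","H0","H2"]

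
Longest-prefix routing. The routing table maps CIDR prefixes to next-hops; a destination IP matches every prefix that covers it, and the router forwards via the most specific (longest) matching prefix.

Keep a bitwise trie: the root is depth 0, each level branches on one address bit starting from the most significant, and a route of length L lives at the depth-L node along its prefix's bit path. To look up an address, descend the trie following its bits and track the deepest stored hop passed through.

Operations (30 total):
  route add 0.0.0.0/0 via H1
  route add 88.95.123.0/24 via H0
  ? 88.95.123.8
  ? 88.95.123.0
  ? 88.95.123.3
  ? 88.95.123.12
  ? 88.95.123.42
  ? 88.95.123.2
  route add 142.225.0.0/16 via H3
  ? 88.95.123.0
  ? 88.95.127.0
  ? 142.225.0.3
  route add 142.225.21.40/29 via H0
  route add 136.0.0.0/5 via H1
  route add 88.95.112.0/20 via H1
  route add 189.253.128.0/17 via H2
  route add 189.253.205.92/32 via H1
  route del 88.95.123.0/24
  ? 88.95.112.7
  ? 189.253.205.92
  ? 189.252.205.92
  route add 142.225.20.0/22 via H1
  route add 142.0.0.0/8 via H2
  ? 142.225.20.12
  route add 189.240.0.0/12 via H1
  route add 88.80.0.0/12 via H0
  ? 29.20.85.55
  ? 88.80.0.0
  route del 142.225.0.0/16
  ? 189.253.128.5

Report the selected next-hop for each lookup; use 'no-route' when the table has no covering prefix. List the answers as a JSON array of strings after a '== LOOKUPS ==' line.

Trace:
  + 0.0.0.0/0 (H1) depth=0
  + 88.95.123.0/24 (H0) depth=24
  ? 88.95.123.8  path d0:H1→d1:-→d2:-→d3:-→d4:-→d5:-→d6:-→d7:-→d8:-→d9:-→d10:-→d11:-→d12:-→d13:-→d14:-→d15:-→d16:-→d17:-→d18:-→d19:-→d20:-→d21:-→d22:-→d23:-→d24:H0  best=H0
  ? 88.95.123.0  path d0:H1→d1:-→d2:-→d3:-→d4:-→d5:-→d6:-→d7:-→d8:-→d9:-→d10:-→d11:-→d12:-→d13:-→d14:-→d15:-→d16:-→d17:-→d18:-→d19:-→d20:-→d21:-→d22:-→d23:-→d24:H0  best=H0
  ? 88.95.123.3  path d0:H1→d1:-→d2:-→d3:-→d4:-→d5:-→d6:-→d7:-→d8:-→d9:-→d10:-→d11:-→d12:-→d13:-→d14:-→d15:-→d16:-→d17:-→d18:-→d19:-→d20:-→d21:-→d22:-→d23:-→d24:H0  best=H0
  ? 88.95.123.12  path d0:H1→d1:-→d2:-→d3:-→d4:-→d5:-→d6:-→d7:-→d8:-→d9:-→d10:-→d11:-→d12:-→d13:-→d14:-→d15:-→d16:-→d17:-→d18:-→d19:-→d20:-→d21:-→d22:-→d23:-→d24:H0  best=H0
  ? 88.95.123.42  path d0:H1→d1:-→d2:-→d3:-→d4:-→d5:-→d6:-→d7:-→d8:-→d9:-→d10:-→d11:-→d12:-→d13:-→d14:-→d15:-→d16:-→d17:-→d18:-→d19:-→d20:-→d21:-→d22:-→d23:-→d24:H0  best=H0
  ? 88.95.123.2  path d0:H1→d1:-→d2:-→d3:-→d4:-→d5:-→d6:-→d7:-→d8:-→d9:-→d10:-→d11:-→d12:-→d13:-→d14:-→d15:-→d16:-→d17:-→d18:-→d19:-→d20:-→d21:-→d22:-→d23:-→d24:H0  best=H0
  + 142.225.0.0/16 (H3) depth=16
  ? 88.95.123.0  path d0:H1→d1:-→d2:-→d3:-→d4:-→d5:-→d6:-→d7:-→d8:-→d9:-→d10:-→d11:-→d12:-→d13:-→d14:-→d15:-→d16:-→d17:-→d18:-→d19:-→d20:-→d21:-→d22:-→d23:-→d24:H0  best=H0
  ? 88.95.127.0  path d0:H1→d1:-→d2:-→d3:-→d4:-→d5:-→d6:-→d7:-→d8:-→d9:-→d10:-→d11:-→d12:-→d13:-→d14:-→d15:-→d16:-→d17:-→d18:-→d19:-→d20:-→d21:-  best=H1
  ? 142.225.0.3  path d0:H1→d1:-→d2:-→d3:-→d4:-→d5:-→d6:-→d7:-→d8:-→d9:-→d10:-→d11:-→d12:-→d13:-→d14:-→d15:-→d16:H3  best=H3
  + 142.225.21.40/29 (H0) depth=29
  + 136.0.0.0/5 (H1) depth=5
  + 88.95.112.0/20 (H1) depth=20
  + 189.253.128.0/17 (H2) depth=17
  + 189.253.205.92/32 (H1) depth=32
  del 88.95.123.0/24 (clear depth 24)
  ? 88.95.112.7  path d0:H1→d1:-→d2:-→d3:-→d4:-→d5:-→d6:-→d7:-→d8:-→d9:-→d10:-→d11:-→d12:-→d13:-→d14:-→d15:-→d16:-→d17:-→d18:-→d19:-→d20:H1  best=H1
  ? 189.253.205.92  path d0:H1→d1:-→d2:-→d3:-→d4:-→d5:-→d6:-→d7:-→d8:-→d9:-→d10:-→d11:-→d12:-→d13:-→d14:-→d15:-→d16:-→d17:H2→d18:-→d19:-→d20:-→d21:-→d22:-→d23:-→d24:-→d25:-→d26:-→d27:-→d28:-→d29:-→d30:-→d31:-→d32:H1  best=H1
  ? 189.252.205.92  path d0:H1→d1:-→d2:-→d3:-→d4:-→d5:-→d6:-→d7:-→d8:-→d9:-→d10:-→d11:-→d12:-→d13:-→d14:-→d15:-  best=H1
  + 142.225.20.0/22 (H1) depth=22
  + 142.0.0.0/8 (H2) depth=8
  ? 142.225.20.12  path d0:H1→d1:-→d2:-→d3:-→d4:-→d5:H1→d6:-→d7:-→d8:H2→d9:-→d10:-→d11:-→d12:-→d13:-→d14:-→d15:-→d16:H3→d17:-→d18:-→d19:-→d20:-→d21:-→d22:H1→d23:-  best=H1
  + 189.240.0.0/12 (H1) depth=12
  + 88.80.0.0/12 (H0) depth=12
  ? 29.20.85.55  path d0:H1→d1:-  best=H1
  ? 88.80.0.0  path d0:H1→d1:-→d2:-→d3:-→d4:-→d5:-→d6:-→d7:-→d8:-→d9:-→d10:-→d11:-→d12:H0  best=H0
  del 142.225.0.0/16 (clear depth 16)
  ? 189.253.128.5  path d0:H1→d1:-→d2:-→d3:-→d4:-→d5:-→d6:-→d7:-→d8:-→d9:-→d10:-→d11:-→d12:H1→d13:-→d14:-→d15:-→d16:-→d17:H2  best=H2

== LOOKUPS ==
["H0","H0","H0","H0","H0","H0","H0","H1","H3","H1","H1","H1","H1","H1","H0","H2"]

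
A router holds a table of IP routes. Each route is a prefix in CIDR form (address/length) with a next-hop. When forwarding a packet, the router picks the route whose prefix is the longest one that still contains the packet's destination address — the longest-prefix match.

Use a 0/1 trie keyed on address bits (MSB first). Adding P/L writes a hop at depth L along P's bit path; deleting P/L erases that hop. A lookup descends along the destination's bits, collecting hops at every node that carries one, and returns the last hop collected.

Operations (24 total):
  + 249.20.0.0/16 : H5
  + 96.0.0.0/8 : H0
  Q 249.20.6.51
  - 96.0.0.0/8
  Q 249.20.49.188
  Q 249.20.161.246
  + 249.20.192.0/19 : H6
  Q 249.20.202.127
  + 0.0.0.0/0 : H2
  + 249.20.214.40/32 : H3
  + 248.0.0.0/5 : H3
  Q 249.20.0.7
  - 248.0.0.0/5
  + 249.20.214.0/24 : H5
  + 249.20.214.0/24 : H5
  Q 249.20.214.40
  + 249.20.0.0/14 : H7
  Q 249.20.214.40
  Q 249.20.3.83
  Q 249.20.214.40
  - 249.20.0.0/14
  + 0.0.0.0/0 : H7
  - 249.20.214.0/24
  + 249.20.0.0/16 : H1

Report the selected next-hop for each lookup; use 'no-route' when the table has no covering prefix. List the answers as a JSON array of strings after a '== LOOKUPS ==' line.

Apply in order:
  + 249.20.0.0/16 (H5) depth=16
  + 96.0.0.0/8 (H0) depth=8
  Q 249.20.6.51: descend 1111100100010100 ; hops seen [H5] ; pick H5
  del 96.0.0.0/8 (clear depth 8)
  Q 249.20.49.188: descend 1111100100010100 ; hops seen [H5] ; pick H5
  Q 249.20.161.246: descend 1111100100010100 ; hops seen [H5] ; pick H5
  + 249.20.192.0/19 (H6) depth=19
  Q 249.20.202.127: descend 1111100100010100110 ; hops seen [H5,H6] ; pick H6
  + 0.0.0.0/0 (H2) depth=0
  + 249.20.214.40/32 (H3) depth=32
  + 248.0.0.0/5 (H3) depth=5
  Q 249.20.0.7: descend 1111100100010100 ; hops seen [H2,H3,H5] ; pick H5
  del 248.0.0.0/5 (clear depth 5)
  + 249.20.214.0/24 (H5) depth=24
  + 249.20.214.0/24 (H5) depth=24
  Q 249.20.214.40: descend 11111001000101001101011000101000 ; hops seen [H2,H5,H6,H5,H3] ; pick H3
  + 249.20.0.0/14 (H7) depth=14
  Q 249.20.214.40: descend 11111001000101001101011000101000 ; hops seen [H2,H7,H5,H6,H5,H3] ; pick H3
  Q 249.20.3.83: descend 1111100100010100 ; hops seen [H2,H7,H5] ; pick H5
  Q 249.20.214.40: descend 11111001000101001101011000101000 ; hops seen [H2,H7,H5,H6,H5,H3] ; pick H3
  del 249.20.0.0/14 (clear depth 14)
  + 0.0.0.0/0 (H7) depth=0
  del 249.20.214.0/24 (clear depth 24)
  + 249.20.0.0/16 (H1) depth=16

== LOOKUPS ==
["H5","H5","H5","H6","H5","H3","H3","H5","H3"]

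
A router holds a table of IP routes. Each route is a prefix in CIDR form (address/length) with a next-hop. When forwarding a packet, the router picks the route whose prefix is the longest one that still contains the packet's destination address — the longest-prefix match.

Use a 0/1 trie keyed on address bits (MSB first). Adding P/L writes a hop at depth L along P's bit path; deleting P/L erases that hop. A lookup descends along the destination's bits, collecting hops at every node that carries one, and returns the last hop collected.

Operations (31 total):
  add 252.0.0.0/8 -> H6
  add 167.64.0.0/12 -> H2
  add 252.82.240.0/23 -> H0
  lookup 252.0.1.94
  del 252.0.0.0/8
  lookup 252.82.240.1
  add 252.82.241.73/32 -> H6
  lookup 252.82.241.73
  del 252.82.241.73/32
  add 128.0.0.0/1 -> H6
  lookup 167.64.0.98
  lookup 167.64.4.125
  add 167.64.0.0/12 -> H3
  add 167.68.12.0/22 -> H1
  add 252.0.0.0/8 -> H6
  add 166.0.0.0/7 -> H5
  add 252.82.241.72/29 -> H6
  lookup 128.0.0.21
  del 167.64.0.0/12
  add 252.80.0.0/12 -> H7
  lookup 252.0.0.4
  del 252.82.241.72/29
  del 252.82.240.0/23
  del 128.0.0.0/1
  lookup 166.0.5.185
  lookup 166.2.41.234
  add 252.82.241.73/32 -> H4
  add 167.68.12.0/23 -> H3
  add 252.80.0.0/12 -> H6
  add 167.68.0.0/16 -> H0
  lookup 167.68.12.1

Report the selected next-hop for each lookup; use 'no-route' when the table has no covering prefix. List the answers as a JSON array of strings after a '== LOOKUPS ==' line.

Process each operation:
  add 252.0.0.0/8 -> H6 at depth 8
  add 167.64.0.0/12 -> H2 at depth 12
  add 252.82.240.0/23 -> H0 at depth 23
  lookup 252.0.1.94: bits 111111000 walk d0:-→d1:-→d2:-→d3:-→d4:-→d5:-→d6:-→d7:-→d8:H6→d9:- -> H6
  - 252.0.0.0/8 clear@8
  lookup 252.82.240.1: bits 11111100010100101111000 walk d0:-→d1:-→d2:-→d3:-→d4:-→d5:-→d6:-→d7:-→d8:-→d9:-→d10:-→d11:-→d12:-→d13:-→d14:-→d15:-→d16:-→d17:-→d18:-→d19:-→d20:-→d21:-→d22:-→d23:H0 -> H0
  add 252.82.241.73/32 -> H6 at depth 32
  lookup 252.82.241.73: bits 11111100010100101111000101001001 walk d0:-→d1:-→d2:-→d3:-→d4:-→d5:-→d6:-→d7:-→d8:-→d9:-→d10:-→d11:-→d12:-→d13:-→d14:-→d15:-→d16:-→d17:-→d18:-→d19:-→d20:-→d21:-→d22:-→d23:H0→d24:-→d25:-→d26:-→d27:-→d28:-→d29:-→d30:-→d31:-→d32:H6 -> H6
  - 252.82.241.73/32 clear@32
  add 128.0.0.0/1 -> H6 at depth 1
  lookup 167.64.0.98: bits 101001110100 walk d0:-→d1:H6→d2:-→d3:-→d4:-→d5:-→d6:-→d7:-→d8:-→d9:-→d10:-→d11:-→d12:H2 -> H2
  lookup 167.64.4.125: bits 101001110100 walk d0:-→d1:H6→d2:-→d3:-→d4:-→d5:-→d6:-→d7:-→d8:-→d9:-→d10:-→d11:-→d12:H2 -> H2
  add 167.64.0.0/12 -> H3 at depth 12
  add 167.68.12.0/22 -> H1 at depth 22
  add 252.0.0.0/8 -> H6 at depth 8
  add 166.0.0.0/7 -> H5 at depth 7
  add 252.82.241.72/29 -> H6 at depth 29
  lookup 128.0.0.21: bits 10 walk d0:-→d1:H6→d2:- -> H6
  - 167.64.0.0/12 clear@12
  add 252.80.0.0/12 -> H7 at depth 12
  lookup 252.0.0.4: bits 111111000 walk d0:-→d1:H6→d2:-→d3:-→d4:-→d5:-→d6:-→d7:-→d8:H6→d9:- -> H6
  - 252.82.241.72/29 clear@29
  - 252.82.240.0/23 clear@23
  - 128.0.0.0/1 clear@1
  lookup 166.0.5.185: bits 1010011 walk d0:-→d1:-→d2:-→d3:-→d4:-→d5:-→d6:-→d7:H5 -> H5
  lookup 166.2.41.234: bits 1010011 walk d0:-→d1:-→d2:-→d3:-→d4:-→d5:-→d6:-→d7:H5 -> H5
  add 252.82.241.73/32 -> H4 at depth 32
  add 167.68.12.0/23 -> H3 at depth 23
  add 252.80.0.0/12 -> H6 at depth 12
  add 167.68.0.0/16 -> H0 at depth 16
  lookup 167.68.12.1: bits 10100111010001000000110 walk d0:-→d1:-→d2:-→d3:-→d4:-→d5:-→d6:-→d7:H5→d8:-→d9:-→d10:-→d11:-→d12:-→d13:-→d14:-→d15:-→d16:H0→d17:-→d18:-→d19:-→d20:-→d21:-→d22:H1→d23:H3 -> H3

== LOOKUPS ==
["H6","H0","H6","H2","H2","H6","H6","H5","H5","H3"]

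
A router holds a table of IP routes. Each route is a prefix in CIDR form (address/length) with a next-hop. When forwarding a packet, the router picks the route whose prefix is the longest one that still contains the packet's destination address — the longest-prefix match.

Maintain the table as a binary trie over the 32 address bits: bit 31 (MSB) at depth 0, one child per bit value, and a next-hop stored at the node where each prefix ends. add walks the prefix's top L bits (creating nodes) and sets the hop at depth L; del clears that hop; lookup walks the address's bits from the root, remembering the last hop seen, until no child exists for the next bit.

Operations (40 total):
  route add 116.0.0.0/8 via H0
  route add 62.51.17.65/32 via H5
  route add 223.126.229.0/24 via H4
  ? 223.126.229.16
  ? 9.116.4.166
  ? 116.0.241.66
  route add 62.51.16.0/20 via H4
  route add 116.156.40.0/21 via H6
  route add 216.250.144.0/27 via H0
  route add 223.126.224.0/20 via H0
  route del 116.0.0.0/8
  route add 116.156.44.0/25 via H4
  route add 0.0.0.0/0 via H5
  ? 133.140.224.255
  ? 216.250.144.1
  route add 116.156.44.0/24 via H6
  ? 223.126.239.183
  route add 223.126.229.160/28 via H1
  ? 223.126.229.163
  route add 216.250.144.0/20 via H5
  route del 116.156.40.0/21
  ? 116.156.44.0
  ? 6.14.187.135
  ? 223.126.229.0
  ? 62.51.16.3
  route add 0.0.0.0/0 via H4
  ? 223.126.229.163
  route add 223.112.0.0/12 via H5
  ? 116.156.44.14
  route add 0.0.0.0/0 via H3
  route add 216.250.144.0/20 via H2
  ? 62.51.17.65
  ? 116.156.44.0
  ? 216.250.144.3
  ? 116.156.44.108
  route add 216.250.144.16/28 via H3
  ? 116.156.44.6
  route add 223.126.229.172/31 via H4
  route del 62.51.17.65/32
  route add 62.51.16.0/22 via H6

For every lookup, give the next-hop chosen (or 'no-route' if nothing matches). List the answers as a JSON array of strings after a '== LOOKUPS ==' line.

Process each operation:
  + 116.0.0.0/8 (H0) depth=8
  + 62.51.17.65/32 (H5) depth=32
  + 223.126.229.0/24 (H4) depth=24
  lookup 223.126.229.16: bits 110111110111111011100101 walk d0:-→d1:-→d2:-→d3:-→d4:-→d5:-→d6:-→d7:-→d8:-→d9:-→d10:-→d11:-→d12:-→d13:-→d14:-→d15:-→d16:-→d17:-→d18:-→d19:-→d20:-→d21:-→d22:-→d23:-→d24:H4 -> H4
  lookup 9.116.4.166: bits 00 walk d0:-→d1:-→d2:- -> no-route
  lookup 116.0.241.66: bits 01110100 walk d0:-→d1:-→d2:-→d3:-→d4:-→d5:-→d6:-→d7:-→d8:H0 -> H0
  + 62.51.16.0/20 (H4) depth=20
  + 116.156.40.0/21 (H6) depth=21
  + 216.250.144.0/27 (H0) depth=27
  + 223.126.224.0/20 (H0) depth=20
  del 116.0.0.0/8 (clear depth 8)
  + 116.156.44.0/25 (H4) depth=25
  + 0.0.0.0/0 (H5) depth=0
  lookup 133.140.224.255: bits 1 walk d0:H5→d1:- -> H5
  lookup 216.250.144.1: bits 110110001111101010010000000 walk d0:H5→d1:-→d2:-→d3:-→d4:-→d5:-→d6:-→d7:-→d8:-→d9:-→d10:-→d11:-→d12:-→d13:-→d14:-→d15:-→d16:-→d17:-→d18:-→d19:-→d20:-→d21:-→d22:-→d23:-→d24:-→d25:-→d26:-→d27:H0 -> H0
  + 116.156.44.0/24 (H6) depth=24
  lookup 223.126.239.183: bits 11011111011111101110 walk d0:H5→d1:-→d2:-→d3:-→d4:-→d5:-→d6:-→d7:-→d8:-→d9:-→d10:-→d11:-→d12:-→d13:-→d14:-→d15:-→d16:-→d17:-→d18:-→d19:-→d20:H0 -> H0
  + 223.126.229.160/28 (H1) depth=28
  lookup 223.126.229.163: bits 1101111101111110111001011010 walk d0:H5→d1:-→d2:-→d3:-→d4:-→d5:-→d6:-→d7:-→d8:-→d9:-→d10:-→d11:-→d12:-→d13:-→d14:-→d15:-→d16:-→d17:-→d18:-→d19:-→d20:H0→d21:-→d22:-→d23:-→d24:H4→d25:-→d26:-→d27:-→d28:H1 -> H1
  + 216.250.144.0/20 (H5) depth=20
  del 116.156.40.0/21 (clear depth 21)
  lookup 116.156.44.0: bits 0111010010011100001011000 walk d0:H5→d1:-→d2:-→d3:-→d4:-→d5:-→d6:-→d7:-→d8:-→d9:-→d10:-→d11:-→d12:-→d13:-→d14:-→d15:-→d16:-→d17:-→d18:-→d19:-→d20:-→d21:-→d22:-→d23:-→d24:H6→d25:H4 -> H4
  lookup 6.14.187.135: bits 00 walk d0:H5→d1:-→d2:- -> H5
  lookup 223.126.229.0: bits 110111110111111011100101 walk d0:H5→d1:-→d2:-→d3:-→d4:-→d5:-→d6:-→d7:-→d8:-→d9:-→d10:-→d11:-→d12:-→d13:-→d14:-→d15:-→d16:-→d17:-→d18:-→d19:-→d20:H0→d21:-→d22:-→d23:-→d24:H4 -> H4
  lookup 62.51.16.3: bits 00111110001100110001000 walk d0:H5→d1:-→d2:-→d3:-→d4:-→d5:-→d6:-→d7:-→d8:-→d9:-→d10:-→d11:-→d12:-→d13:-→d14:-→d15:-→d16:-→d17:-→d18:-→d19:-→d20:H4→d21:-→d22:-→d23:- -> H4
  + 0.0.0.0/0 (H4) depth=0
  lookup 223.126.229.163: bits 1101111101111110111001011010 walk d0:H4→d1:-→d2:-→d3:-→d4:-→d5:-→d6:-→d7:-→d8:-→d9:-→d10:-→d11:-→d12:-→d13:-→d14:-→d15:-→d16:-→d17:-→d18:-→d19:-→d20:H0→d21:-→d22:-→d23:-→d24:H4→d25:-→d26:-→d27:-→d28:H1 -> H1
  + 223.112.0.0/12 (H5) depth=12
  lookup 116.156.44.14: bits 0111010010011100001011000 walk d0:H4→d1:-→d2:-→d3:-→d4:-→d5:-→d6:-→d7:-→d8:-→d9:-→d10:-→d11:-→d12:-→d13:-→d14:-→d15:-→d16:-→d17:-→d18:-→d19:-→d20:-→d21:-→d22:-→d23:-→d24:H6→d25:H4 -> H4
  + 0.0.0.0/0 (H3) depth=0
  + 216.250.144.0/20 (H2) depth=20
  lookup 62.51.17.65: bits 00111110001100110001000101000001 walk d0:H3→d1:-→d2:-→d3:-→d4:-→d5:-→d6:-→d7:-→d8:-→d9:-→d10:-→d11:-→d12:-→d13:-→d14:-→d15:-→d16:-→d17:-→d18:-→d19:-→d20:H4→d21:-→d22:-→d23:-→d24:-→d25:-→d26:-→d27:-→d28:-→d29:-→d30:-→d31:-→d32:H5 -> H5
  lookup 116.156.44.0: bits 0111010010011100001011000 walk d0:H3→d1:-→d2:-→d3:-→d4:-→d5:-→d6:-→d7:-→d8:-→d9:-→d10:-→d11:-→d12:-→d13:-→d14:-→d15:-→d16:-→d17:-→d18:-→d19:-→d20:-→d21:-→d22:-→d23:-→d24:H6→d25:H4 -> H4
  lookup 216.250.144.3: bits 110110001111101010010000000 walk d0:H3→d1:-→d2:-→d3:-→d4:-→d5:-→d6:-→d7:-→d8:-→d9:-→d10:-→d11:-→d12:-→d13:-→d14:-→d15:-→d16:-→d17:-→d18:-→d19:-→d20:H2→d21:-→d22:-→d23:-→d24:-→d25:-→d26:-→d27:H0 -> H0
  lookup 116.156.44.108: bits 0111010010011100001011000 walk d0:H3→d1:-→d2:-→d3:-→d4:-→d5:-→d6:-→d7:-→d8:-→d9:-→d10:-→d11:-→d12:-→d13:-→d14:-→d15:-→d16:-→d17:-→d18:-→d19:-→d20:-→d21:-→d22:-→d23:-→d24:H6→d25:H4 -> H4
  + 216.250.144.16/28 (H3) depth=28
  lookup 116.156.44.6: bits 0111010010011100001011000 walk d0:H3→d1:-→d2:-→d3:-→d4:-→d5:-→d6:-→d7:-→d8:-→d9:-→d10:-→d11:-→d12:-→d13:-→d14:-→d15:-→d16:-→d17:-→d18:-→d19:-→d20:-→d21:-→d22:-→d23:-→d24:H6→d25:H4 -> H4
  + 223.126.229.172/31 (H4) depth=31
  del 62.51.17.65/32 (clear depth 32)
  + 62.51.16.0/22 (H6) depth=22

== LOOKUPS ==
["H4","no-route","H0","H5","H0","H0","H1","H4","H5","H4","H4","H1","H4","H5","H4","H0","H4","H4"]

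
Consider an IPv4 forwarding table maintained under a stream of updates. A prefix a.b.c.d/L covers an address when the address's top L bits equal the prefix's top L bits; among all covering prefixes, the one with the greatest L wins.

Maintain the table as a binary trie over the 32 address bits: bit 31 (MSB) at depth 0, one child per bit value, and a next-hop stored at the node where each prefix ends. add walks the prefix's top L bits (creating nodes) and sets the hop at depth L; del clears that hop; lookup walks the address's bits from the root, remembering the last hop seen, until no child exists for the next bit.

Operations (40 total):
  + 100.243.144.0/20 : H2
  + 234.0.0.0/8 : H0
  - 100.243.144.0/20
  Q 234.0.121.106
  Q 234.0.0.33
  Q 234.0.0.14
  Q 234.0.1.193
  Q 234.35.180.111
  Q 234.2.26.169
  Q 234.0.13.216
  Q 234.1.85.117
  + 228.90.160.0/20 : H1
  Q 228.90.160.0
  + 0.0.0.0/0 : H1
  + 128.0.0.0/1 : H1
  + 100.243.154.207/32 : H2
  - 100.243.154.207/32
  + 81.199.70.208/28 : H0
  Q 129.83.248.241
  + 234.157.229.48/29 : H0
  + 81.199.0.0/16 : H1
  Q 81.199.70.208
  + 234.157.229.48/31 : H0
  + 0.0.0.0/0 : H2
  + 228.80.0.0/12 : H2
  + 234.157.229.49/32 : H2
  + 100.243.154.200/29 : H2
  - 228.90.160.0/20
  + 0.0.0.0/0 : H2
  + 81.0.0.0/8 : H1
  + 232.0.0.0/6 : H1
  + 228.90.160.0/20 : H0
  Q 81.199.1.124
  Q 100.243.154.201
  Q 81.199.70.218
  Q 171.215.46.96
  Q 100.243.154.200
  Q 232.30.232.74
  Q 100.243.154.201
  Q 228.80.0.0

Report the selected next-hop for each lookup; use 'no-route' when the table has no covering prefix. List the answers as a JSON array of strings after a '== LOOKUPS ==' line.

Trace:
  add 100.243.144.0/20 -> H2 at depth 20
  add 234.0.0.0/8 -> H0 at depth 8
  - 100.243.144.0/20 clear@20
  ? 234.0.121.106  path d0:-→d1:-→d2:-→d3:-→d4:-→d5:-→d6:-→d7:-→d8:H0  best=H0
  ? 234.0.0.33  path d0:-→d1:-→d2:-→d3:-→d4:-→d5:-→d6:-→d7:-→d8:H0  best=H0
  ? 234.0.0.14  path d0:-→d1:-→d2:-→d3:-→d4:-→d5:-→d6:-→d7:-→d8:H0  best=H0
  ? 234.0.1.193  path d0:-→d1:-→d2:-→d3:-→d4:-→d5:-→d6:-→d7:-→d8:H0  best=H0
  ? 234.35.180.111  path d0:-→d1:-→d2:-→d3:-→d4:-→d5:-→d6:-→d7:-→d8:H0  best=H0
  ? 234.2.26.169  path d0:-→d1:-→d2:-→d3:-→d4:-→d5:-→d6:-→d7:-→d8:H0  best=H0
  ? 234.0.13.216  path d0:-→d1:-→d2:-→d3:-→d4:-→d5:-→d6:-→d7:-→d8:H0  best=H0
  ? 234.1.85.117  path d0:-→d1:-→d2:-→d3:-→d4:-→d5:-→d6:-→d7:-→d8:H0  best=H0
  add 228.90.160.0/20 -> H1 at depth 20
  ? 228.90.160.0  path d0:-→d1:-→d2:-→d3:-→d4:-→d5:-→d6:-→d7:-→d8:-→d9:-→d10:-→d11:-→d12:-→d13:-→d14:-→d15:-→d16:-→d17:-→d18:-→d19:-→d20:H1  best=H1
  add 0.0.0.0/0 -> H1 at depth 0
  add 128.0.0.0/1 -> H1 at depth 1
  add 100.243.154.207/32 -> H2 at depth 32
  - 100.243.154.207/32 clear@32
  add 81.199.70.208/28 -> H0 at depth 28
  ? 129.83.248.241  path d0:H1→d1:H1  best=H1
  add 234.157.229.48/29 -> H0 at depth 29
  add 81.199.0.0/16 -> H1 at depth 16
  ? 81.199.70.208  path d0:H1→d1:-→d2:-→d3:-→d4:-→d5:-→d6:-→d7:-→d8:-→d9:-→d10:-→d11:-→d12:-→d13:-→d14:-→d15:-→d16:H1→d17:-→d18:-→d19:-→d20:-→d21:-→d22:-→d23:-→d24:-→d25:-→d26:-→d27:-→d28:H0  best=H0
  add 234.157.229.48/31 -> H0 at depth 31
  add 0.0.0.0/0 -> H2 at depth 0
  add 228.80.0.0/12 -> H2 at depth 12
  add 234.157.229.49/32 -> H2 at depth 32
  add 100.243.154.200/29 -> H2 at depth 29
  - 228.90.160.0/20 clear@20
  add 0.0.0.0/0 -> H2 at depth 0
  add 81.0.0.0/8 -> H1 at depth 8
  add 232.0.0.0/6 -> H1 at depth 6
  add 228.90.160.0/20 -> H0 at depth 20
  ? 81.199.1.124  path d0:H2→d1:-→d2:-→d3:-→d4:-→d5:-→d6:-→d7:-→d8:H1→d9:-→d10:-→d11:-→d12:-→d13:-→d14:-→d15:-→d16:H1→d17:-  best=H1
  ? 100.243.154.201  path d0:H2→d1:-→d2:-→d3:-→d4:-→d5:-→d6:-→d7:-→d8:-→d9:-→d10:-→d11:-→d12:-→d13:-→d14:-→d15:-→d16:-→d17:-→d18:-→d19:-→d20:-→d21:-→d22:-→d23:-→d24:-→d25:-→d26:-→d27:-→d28:-→d29:H2  best=H2
  ? 81.199.70.218  path d0:H2→d1:-→d2:-→d3:-→d4:-→d5:-→d6:-→d7:-→d8:H1→d9:-→d10:-→d11:-→d12:-→d13:-→d14:-→d15:-→d16:H1→d17:-→d18:-→d19:-→d20:-→d21:-→d22:-→d23:-→d24:-→d25:-→d26:-→d27:-→d28:H0  best=H0
  ? 171.215.46.96  path d0:H2→d1:H1  best=H1
  ? 100.243.154.200  path d0:H2→d1:-→d2:-→d3:-→d4:-→d5:-→d6:-→d7:-→d8:-→d9:-→d10:-→d11:-→d12:-→d13:-→d14:-→d15:-→d16:-→d17:-→d18:-→d19:-→d20:-→d21:-→d22:-→d23:-→d24:-→d25:-→d26:-→d27:-→d28:-→d29:H2  best=H2
  ? 232.30.232.74  path d0:H2→d1:H1→d2:-→d3:-→d4:-→d5:-→d6:H1  best=H1
  ? 100.243.154.201  path d0:H2→d1:-→d2:-→d3:-→d4:-→d5:-→d6:-→d7:-→d8:-→d9:-→d10:-→d11:-→d12:-→d13:-→d14:-→d15:-→d16:-→d17:-→d18:-→d19:-→d20:-→d21:-→d22:-→d23:-→d24:-→d25:-→d26:-→d27:-→d28:-→d29:H2  best=H2
  ? 228.80.0.0  path d0:H2→d1:H1→d2:-→d3:-→d4:-→d5:-→d6:-→d7:-→d8:-→d9:-→d10:-→d11:-→d12:H2  best=H2

== LOOKUPS ==
["H0","H0","H0","H0","H0","H0","H0","H0","H1","H1","H0","H1","H2","H0","H1","H2","H1","H2","H2"]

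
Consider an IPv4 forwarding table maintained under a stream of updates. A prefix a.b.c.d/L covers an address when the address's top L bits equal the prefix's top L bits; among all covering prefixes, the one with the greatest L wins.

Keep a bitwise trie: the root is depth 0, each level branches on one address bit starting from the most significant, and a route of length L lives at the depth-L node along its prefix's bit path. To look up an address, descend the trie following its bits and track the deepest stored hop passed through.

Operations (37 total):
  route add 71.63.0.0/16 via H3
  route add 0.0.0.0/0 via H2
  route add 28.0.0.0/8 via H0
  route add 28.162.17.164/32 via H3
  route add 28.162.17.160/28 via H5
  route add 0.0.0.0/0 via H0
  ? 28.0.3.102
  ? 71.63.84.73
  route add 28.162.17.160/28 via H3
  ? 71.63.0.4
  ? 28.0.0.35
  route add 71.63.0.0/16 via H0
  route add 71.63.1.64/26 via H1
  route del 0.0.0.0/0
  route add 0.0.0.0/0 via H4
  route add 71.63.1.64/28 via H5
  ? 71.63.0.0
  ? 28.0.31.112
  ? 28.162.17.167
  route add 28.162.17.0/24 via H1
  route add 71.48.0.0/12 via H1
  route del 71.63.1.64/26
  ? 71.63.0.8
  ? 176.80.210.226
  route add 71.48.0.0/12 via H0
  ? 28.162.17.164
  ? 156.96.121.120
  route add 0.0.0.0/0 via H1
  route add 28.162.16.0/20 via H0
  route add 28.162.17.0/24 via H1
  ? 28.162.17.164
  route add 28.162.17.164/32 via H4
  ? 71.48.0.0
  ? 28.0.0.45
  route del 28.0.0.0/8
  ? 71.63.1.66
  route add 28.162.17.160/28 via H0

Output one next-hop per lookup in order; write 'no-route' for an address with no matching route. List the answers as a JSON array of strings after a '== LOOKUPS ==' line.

Apply in order:
  + 71.63.0.0/16 (H3) depth=16
  + 0.0.0.0/0 (H2) depth=0
  + 28.0.0.0/8 (H0) depth=8
  + 28.162.17.164/32 (H3) depth=32
  + 28.162.17.160/28 (H5) depth=28
  + 0.0.0.0/0 (H0) depth=0
  lookup 28.0.3.102: bits 00011100 walk d0:H0→d1:-→d2:-→d3:-→d4:-→d5:-→d6:-→d7:-→d8:H0 -> H0
  lookup 71.63.84.73: bits 0100011100111111 walk d0:H0→d1:-→d2:-→d3:-→d4:-→d5:-→d6:-→d7:-→d8:-→d9:-→d10:-→d11:-→d12:-→d13:-→d14:-→d15:-→d16:H3 -> H3
  + 28.162.17.160/28 (H3) depth=28
  lookup 71.63.0.4: bits 0100011100111111 walk d0:H0→d1:-→d2:-→d3:-→d4:-→d5:-→d6:-→d7:-→d8:-→d9:-→d10:-→d11:-→d12:-→d13:-→d14:-→d15:-→d16:H3 -> H3
  lookup 28.0.0.35: bits 00011100 walk d0:H0→d1:-→d2:-→d3:-→d4:-→d5:-→d6:-→d7:-→d8:H0 -> H0
  + 71.63.0.0/16 (H0) depth=16
  + 71.63.1.64/26 (H1) depth=26
  - 0.0.0.0/0 clear@0
  + 0.0.0.0/0 (H4) depth=0
  + 71.63.1.64/28 (H5) depth=28
  lookup 71.63.0.0: bits 01000111001111110000000 walk d0:H4→d1:-→d2:-→d3:-→d4:-→d5:-→d6:-→d7:-→d8:-→d9:-→d10:-→d11:-→d12:-→d13:-→d14:-→d15:-→d16:H0→d17:-→d18:-→d19:-→d20:-→d21:-→d22:-→d23:- -> H0
  lookup 28.0.31.112: bits 00011100 walk d0:H4→d1:-→d2:-→d3:-→d4:-→d5:-→d6:-→d7:-→d8:H0 -> H0
  lookup 28.162.17.167: bits 000111001010001000010001101001 walk d0:H4→d1:-→d2:-→d3:-→d4:-→d5:-→d6:-→d7:-→d8:H0→d9:-→d10:-→d11:-→d12:-→d13:-→d14:-→d15:-→d16:-→d17:-→d18:-→d19:-→d20:-→d21:-→d22:-→d23:-→d24:-→d25:-→d26:-→d27:-→d28:H3→d29:-→d30:- -> H3
  + 28.162.17.0/24 (H1) depth=24
  + 71.48.0.0/12 (H1) depth=12
  - 71.63.1.64/26 clear@26
  lookup 71.63.0.8: bits 01000111001111110000000 walk d0:H4→d1:-→d2:-→d3:-→d4:-→d5:-→d6:-→d7:-→d8:-→d9:-→d10:-→d11:-→d12:H1→d13:-→d14:-→d15:-→d16:H0→d17:-→d18:-→d19:-→d20:-→d21:-→d22:-→d23:- -> H0
  lookup 176.80.210.226: bits ε walk d0:H4 -> H4
  + 71.48.0.0/12 (H0) depth=12
  lookup 28.162.17.164: bits 00011100101000100001000110100100 walk d0:H4→d1:-→d2:-→d3:-→d4:-→d5:-→d6:-→d7:-→d8:H0→d9:-→d10:-→d11:-→d12:-→d13:-→d14:-→d15:-→d16:-→d17:-→d18:-→d19:-→d20:-→d21:-→d22:-→d23:-→d24:H1→d25:-→d26:-→d27:-→d28:H3→d29:-→d30:-→d31:-→d32:H3 -> H3
  lookup 156.96.121.120: bits ε walk d0:H4 -> H4
  + 0.0.0.0/0 (H1) depth=0
  + 28.162.16.0/20 (H0) depth=20
  + 28.162.17.0/24 (H1) depth=24
  lookup 28.162.17.164: bits 00011100101000100001000110100100 walk d0:H1→d1:-→d2:-→d3:-→d4:-→d5:-→d6:-→d7:-→d8:H0→d9:-→d10:-→d11:-→d12:-→d13:-→d14:-→d15:-→d16:-→d17:-→d18:-→d19:-→d20:H0→d21:-→d22:-→d23:-→d24:H1→d25:-→d26:-→d27:-→d28:H3→d29:-→d30:-→d31:-→d32:H3 -> H3
  + 28.162.17.164/32 (H4) depth=32
  lookup 71.48.0.0: bits 010001110011 walk d0:H1→d1:-→d2:-→d3:-→d4:-→d5:-→d6:-→d7:-→d8:-→d9:-→d10:-→d11:-→d12:H0 -> H0
  lookup 28.0.0.45: bits 00011100 walk d0:H1→d1:-→d2:-→d3:-→d4:-→d5:-→d6:-→d7:-→d8:H0 -> H0
  - 28.0.0.0/8 clear@8
  lookup 71.63.1.66: bits 0100011100111111000000010100 walk d0:H1→d1:-→d2:-→d3:-→d4:-→d5:-→d6:-→d7:-→d8:-→d9:-→d10:-→d11:-→d12:H0→d13:-→d14:-→d15:-→d16:H0→d17:-→d18:-→d19:-→d20:-→d21:-→d22:-→d23:-→d24:-→d25:-→d26:-→d27:-→d28:H5 -> H5
  + 28.162.17.160/28 (H0) depth=28

== LOOKUPS ==
["H0","H3","H3","H0","H0","H0","H3","H0","H4","H3","H4","H3","H0","H0","H5"]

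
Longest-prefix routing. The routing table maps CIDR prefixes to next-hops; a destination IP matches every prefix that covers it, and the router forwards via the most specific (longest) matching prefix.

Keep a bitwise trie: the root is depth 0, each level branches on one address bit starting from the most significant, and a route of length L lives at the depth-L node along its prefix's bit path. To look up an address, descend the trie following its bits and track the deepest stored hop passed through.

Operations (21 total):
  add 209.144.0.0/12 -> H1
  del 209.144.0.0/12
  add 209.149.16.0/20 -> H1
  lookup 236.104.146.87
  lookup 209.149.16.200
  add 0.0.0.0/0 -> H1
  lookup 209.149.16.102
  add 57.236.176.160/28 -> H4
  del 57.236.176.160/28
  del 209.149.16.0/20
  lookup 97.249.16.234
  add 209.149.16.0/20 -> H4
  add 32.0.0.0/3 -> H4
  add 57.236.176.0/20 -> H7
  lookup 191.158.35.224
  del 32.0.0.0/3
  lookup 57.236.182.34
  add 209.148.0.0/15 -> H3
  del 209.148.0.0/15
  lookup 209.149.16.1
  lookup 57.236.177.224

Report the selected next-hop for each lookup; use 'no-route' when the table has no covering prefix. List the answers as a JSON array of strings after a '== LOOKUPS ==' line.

Trace:
  + 209.144.0.0/12 (H1) depth=12
  - 209.144.0.0/12 clear@12
  + 209.149.16.0/20 (H1) depth=20
  lookup 236.104.146.87: bits 11 walk d0:-→d1:-→d2:- -> no-route
  lookup 209.149.16.200: bits 11010001100101010001 walk d0:-→d1:-→d2:-→d3:-→d4:-→d5:-→d6:-→d7:-→d8:-→d9:-→d10:-→d11:-→d12:-→d13:-→d14:-→d15:-→d16:-→d17:-→d18:-→d19:-→d20:H1 -> H1
  + 0.0.0.0/0 (H1) depth=0
  lookup 209.149.16.102: bits 11010001100101010001 walk d0:H1→d1:-→d2:-→d3:-→d4:-→d5:-→d6:-→d7:-→d8:-→d9:-→d10:-→d11:-→d12:-→d13:-→d14:-→d15:-→d16:-→d17:-→d18:-→d19:-→d20:H1 -> H1
  + 57.236.176.160/28 (H4) depth=28
  - 57.236.176.160/28 clear@28
  - 209.149.16.0/20 clear@20
  lookup 97.249.16.234: bits 0 walk d0:H1→d1:- -> H1
  + 209.149.16.0/20 (H4) depth=20
  + 32.0.0.0/3 (H4) depth=3
  + 57.236.176.0/20 (H7) depth=20
  lookup 191.158.35.224: bits 1 walk d0:H1→d1:- -> H1
  - 32.0.0.0/3 clear@3
  lookup 57.236.182.34: bits 001110011110110010110 walk d0:H1→d1:-→d2:-→d3:-→d4:-→d5:-→d6:-→d7:-→d8:-→d9:-→d10:-→d11:-→d12:-→d13:-→d14:-→d15:-→d16:-→d17:-→d18:-→d19:-→d20:H7→d21:- -> H7
  + 209.148.0.0/15 (H3) depth=15
  - 209.148.0.0/15 clear@15
  lookup 209.149.16.1: bits 11010001100101010001 walk d0:H1→d1:-→d2:-→d3:-→d4:-→d5:-→d6:-→d7:-→d8:-→d9:-→d10:-→d11:-→d12:-→d13:-→d14:-→d15:-→d16:-→d17:-→d18:-→d19:-→d20:H4 -> H4
  lookup 57.236.177.224: bits 00111001111011001011000 walk d0:H1→d1:-→d2:-→d3:-→d4:-→d5:-→d6:-→d7:-→d8:-→d9:-→d10:-→d11:-→d12:-→d13:-→d14:-→d15:-→d16:-→d17:-→d18:-→d19:-→d20:H7→d21:-→d22:-→d23:- -> H7

== LOOKUPS ==
["no-route","H1","H1","H1","H1","H7","H4","H7"]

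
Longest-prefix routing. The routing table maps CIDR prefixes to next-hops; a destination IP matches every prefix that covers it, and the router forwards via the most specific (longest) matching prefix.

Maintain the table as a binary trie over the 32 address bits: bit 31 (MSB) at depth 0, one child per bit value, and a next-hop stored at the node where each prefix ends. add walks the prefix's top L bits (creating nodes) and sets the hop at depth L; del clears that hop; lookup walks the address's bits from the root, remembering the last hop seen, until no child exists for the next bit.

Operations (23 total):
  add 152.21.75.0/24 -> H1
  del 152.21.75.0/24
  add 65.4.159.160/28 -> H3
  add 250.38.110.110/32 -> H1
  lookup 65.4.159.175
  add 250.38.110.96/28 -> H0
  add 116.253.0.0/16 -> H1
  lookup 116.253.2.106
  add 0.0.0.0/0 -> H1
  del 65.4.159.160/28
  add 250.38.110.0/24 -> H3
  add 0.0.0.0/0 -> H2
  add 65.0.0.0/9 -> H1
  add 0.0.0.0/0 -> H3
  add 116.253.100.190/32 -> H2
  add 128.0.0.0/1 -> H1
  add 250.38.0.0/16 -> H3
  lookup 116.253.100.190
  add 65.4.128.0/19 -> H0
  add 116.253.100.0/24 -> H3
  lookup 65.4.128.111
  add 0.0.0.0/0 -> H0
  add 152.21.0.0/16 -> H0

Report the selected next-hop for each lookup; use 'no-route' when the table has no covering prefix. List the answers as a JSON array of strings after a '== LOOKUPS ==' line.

Trace:
  add 152.21.75.0/24 -> H1 at depth 24
  del 152.21.75.0/24 (clear depth 24)
  add 65.4.159.160/28 -> H3 at depth 28
  add 250.38.110.110/32 -> H1 at depth 32
  Q 65.4.159.175: descend 0100000100000100100111111010 ; hops seen [H3] ; pick H3
  add 250.38.110.96/28 -> H0 at depth 28
  add 116.253.0.0/16 -> H1 at depth 16
  Q 116.253.2.106: descend 0111010011111101 ; hops seen [H1] ; pick H1
  add 0.0.0.0/0 -> H1 at depth 0
  del 65.4.159.160/28 (clear depth 28)
  add 250.38.110.0/24 -> H3 at depth 24
  add 0.0.0.0/0 -> H2 at depth 0
  add 65.0.0.0/9 -> H1 at depth 9
  add 0.0.0.0/0 -> H3 at depth 0
  add 116.253.100.190/32 -> H2 at depth 32
  add 128.0.0.0/1 -> H1 at depth 1
  add 250.38.0.0/16 -> H3 at depth 16
  Q 116.253.100.190: descend 01110100111111010110010010111110 ; hops seen [H3,H1,H2] ; pick H2
  add 65.4.128.0/19 -> H0 at depth 19
  add 116.253.100.0/24 -> H3 at depth 24
  Q 65.4.128.111: descend 0100000100000100100 ; hops seen [H3,H1,H0] ; pick H0
  add 0.0.0.0/0 -> H0 at depth 0
  add 152.21.0.0/16 -> H0 at depth 16

== LOOKUPS ==
["H3","H1","H2","H0"]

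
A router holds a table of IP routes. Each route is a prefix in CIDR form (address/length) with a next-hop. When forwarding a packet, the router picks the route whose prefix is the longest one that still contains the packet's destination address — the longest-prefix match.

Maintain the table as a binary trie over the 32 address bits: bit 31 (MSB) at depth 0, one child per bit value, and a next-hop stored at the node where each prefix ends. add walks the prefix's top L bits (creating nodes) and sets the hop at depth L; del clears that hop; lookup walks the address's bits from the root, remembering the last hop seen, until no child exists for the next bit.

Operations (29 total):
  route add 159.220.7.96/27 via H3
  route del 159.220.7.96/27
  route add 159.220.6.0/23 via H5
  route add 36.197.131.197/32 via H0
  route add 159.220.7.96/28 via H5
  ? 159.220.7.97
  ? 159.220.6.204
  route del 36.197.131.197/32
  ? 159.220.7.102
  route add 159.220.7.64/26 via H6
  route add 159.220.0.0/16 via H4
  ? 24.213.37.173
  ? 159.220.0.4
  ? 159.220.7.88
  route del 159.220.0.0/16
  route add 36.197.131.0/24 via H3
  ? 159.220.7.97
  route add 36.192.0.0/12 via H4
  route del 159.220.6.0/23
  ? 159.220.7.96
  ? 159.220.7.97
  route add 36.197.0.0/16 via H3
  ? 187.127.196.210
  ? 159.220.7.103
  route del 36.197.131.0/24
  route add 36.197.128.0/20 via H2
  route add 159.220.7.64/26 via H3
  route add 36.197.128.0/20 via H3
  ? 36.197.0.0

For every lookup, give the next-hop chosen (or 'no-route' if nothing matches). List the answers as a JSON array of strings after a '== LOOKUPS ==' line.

Apply in order:
  + 159.220.7.96/27 (H3) depth=27
  del 159.220.7.96/27 (clear depth 27)
  + 159.220.6.0/23 (H5) depth=23
  + 36.197.131.197/32 (H0) depth=32
  + 159.220.7.96/28 (H5) depth=28
  lookup 159.220.7.97: bits 1001111111011100000001110110 walk d0:-→d1:-→d2:-→d3:-→d4:-→d5:-→d6:-→d7:-→d8:-→d9:-→d10:-→d11:-→d12:-→d13:-→d14:-→d15:-→d16:-→d17:-→d18:-→d19:-→d20:-→d21:-→d22:-→d23:H5→d24:-→d25:-→d26:-→d27:-→d28:H5 -> H5
  lookup 159.220.6.204: bits 10011111110111000000011 walk d0:-→d1:-→d2:-→d3:-→d4:-→d5:-→d6:-→d7:-→d8:-→d9:-→d10:-→d11:-→d12:-→d13:-→d14:-→d15:-→d16:-→d17:-→d18:-→d19:-→d20:-→d21:-→d22:-→d23:H5 -> H5
  del 36.197.131.197/32 (clear depth 32)
  lookup 159.220.7.102: bits 1001111111011100000001110110 walk d0:-→d1:-→d2:-→d3:-→d4:-→d5:-→d6:-→d7:-→d8:-→d9:-→d10:-→d11:-→d12:-→d13:-→d14:-→d15:-→d16:-→d17:-→d18:-→d19:-→d20:-→d21:-→d22:-→d23:H5→d24:-→d25:-→d26:-→d27:-→d28:H5 -> H5
  + 159.220.7.64/26 (H6) depth=26
  + 159.220.0.0/16 (H4) depth=16
  lookup 24.213.37.173: bits 00 walk d0:-→d1:-→d2:- -> no-route
  lookup 159.220.0.4: bits 100111111101110000000 walk d0:-→d1:-→d2:-→d3:-→d4:-→d5:-→d6:-→d7:-→d8:-→d9:-→d10:-→d11:-→d12:-→d13:-→d14:-→d15:-→d16:H4→d17:-→d18:-→d19:-→d20:-→d21:- -> H4
  lookup 159.220.7.88: bits 10011111110111000000011101 walk d0:-→d1:-→d2:-→d3:-→d4:-→d5:-→d6:-→d7:-→d8:-→d9:-→d10:-→d11:-→d12:-→d13:-→d14:-→d15:-→d16:H4→d17:-→d18:-→d19:-→d20:-→d21:-→d22:-→d23:H5→d24:-→d25:-→d26:H6 -> H6
  del 159.220.0.0/16 (clear depth 16)
  + 36.197.131.0/24 (H3) depth=24
  lookup 159.220.7.97: bits 1001111111011100000001110110 walk d0:-→d1:-→d2:-→d3:-→d4:-→d5:-→d6:-→d7:-→d8:-→d9:-→d10:-→d11:-→d12:-→d13:-→d14:-→d15:-→d16:-→d17:-→d18:-→d19:-→d20:-→d21:-→d22:-→d23:H5→d24:-→d25:-→d26:H6→d27:-→d28:H5 -> H5
  + 36.192.0.0/12 (H4) depth=12
  del 159.220.6.0/23 (clear depth 23)
  lookup 159.220.7.96: bits 1001111111011100000001110110 walk d0:-→d1:-→d2:-→d3:-→d4:-→d5:-→d6:-→d7:-→d8:-→d9:-→d10:-→d11:-→d12:-→d13:-→d14:-→d15:-→d16:-→d17:-→d18:-→d19:-→d20:-→d21:-→d22:-→d23:-→d24:-→d25:-→d26:H6→d27:-→d28:H5 -> H5
  lookup 159.220.7.97: bits 1001111111011100000001110110 walk d0:-→d1:-→d2:-→d3:-→d4:-→d5:-→d6:-→d7:-→d8:-→d9:-→d10:-→d11:-→d12:-→d13:-→d14:-→d15:-→d16:-→d17:-→d18:-→d19:-→d20:-→d21:-→d22:-→d23:-→d24:-→d25:-→d26:H6→d27:-→d28:H5 -> H5
  + 36.197.0.0/16 (H3) depth=16
  lookup 187.127.196.210: bits 10 walk d0:-→d1:-→d2:- -> no-route
  lookup 159.220.7.103: bits 1001111111011100000001110110 walk d0:-→d1:-→d2:-→d3:-→d4:-→d5:-→d6:-→d7:-→d8:-→d9:-→d10:-→d11:-→d12:-→d13:-→d14:-→d15:-→d16:-→d17:-→d18:-→d19:-→d20:-→d21:-→d22:-→d23:-→d24:-→d25:-→d26:H6→d27:-→d28:H5 -> H5
  del 36.197.131.0/24 (clear depth 24)
  + 36.197.128.0/20 (H2) depth=20
  + 159.220.7.64/26 (H3) depth=26
  + 36.197.128.0/20 (H3) depth=20
  lookup 36.197.0.0: bits 0010010011000101 walk d0:-→d1:-→d2:-→d3:-→d4:-→d5:-→d6:-→d7:-→d8:-→d9:-→d10:-→d11:-→d12:H4→d13:-→d14:-→d15:-→d16:H3 -> H3

== LOOKUPS ==
["H5","H5","H5","no-route","H4","H6","H5","H5","H5","no-route","H5","H3"]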